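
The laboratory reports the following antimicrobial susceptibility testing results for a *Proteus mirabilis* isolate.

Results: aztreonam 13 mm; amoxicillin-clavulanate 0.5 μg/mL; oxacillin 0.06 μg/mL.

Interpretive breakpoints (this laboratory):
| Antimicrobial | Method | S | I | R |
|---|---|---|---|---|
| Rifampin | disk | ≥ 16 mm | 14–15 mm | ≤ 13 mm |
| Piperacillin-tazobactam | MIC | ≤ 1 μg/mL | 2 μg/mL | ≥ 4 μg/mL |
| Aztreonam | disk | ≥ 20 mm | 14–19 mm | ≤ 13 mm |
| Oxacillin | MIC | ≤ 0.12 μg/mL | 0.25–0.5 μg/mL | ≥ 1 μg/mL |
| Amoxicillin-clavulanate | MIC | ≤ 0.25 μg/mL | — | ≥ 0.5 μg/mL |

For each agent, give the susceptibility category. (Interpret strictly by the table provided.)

R, R, S

Aztreonam (13 mm) ≤ 13 mm — Resistant
Amoxicillin-clavulanate (0.5 μg/mL) ≥ 0.5 μg/mL ⇒ R
Oxacillin: 0.06 μg/mL is ≤ 0.12 μg/mL — S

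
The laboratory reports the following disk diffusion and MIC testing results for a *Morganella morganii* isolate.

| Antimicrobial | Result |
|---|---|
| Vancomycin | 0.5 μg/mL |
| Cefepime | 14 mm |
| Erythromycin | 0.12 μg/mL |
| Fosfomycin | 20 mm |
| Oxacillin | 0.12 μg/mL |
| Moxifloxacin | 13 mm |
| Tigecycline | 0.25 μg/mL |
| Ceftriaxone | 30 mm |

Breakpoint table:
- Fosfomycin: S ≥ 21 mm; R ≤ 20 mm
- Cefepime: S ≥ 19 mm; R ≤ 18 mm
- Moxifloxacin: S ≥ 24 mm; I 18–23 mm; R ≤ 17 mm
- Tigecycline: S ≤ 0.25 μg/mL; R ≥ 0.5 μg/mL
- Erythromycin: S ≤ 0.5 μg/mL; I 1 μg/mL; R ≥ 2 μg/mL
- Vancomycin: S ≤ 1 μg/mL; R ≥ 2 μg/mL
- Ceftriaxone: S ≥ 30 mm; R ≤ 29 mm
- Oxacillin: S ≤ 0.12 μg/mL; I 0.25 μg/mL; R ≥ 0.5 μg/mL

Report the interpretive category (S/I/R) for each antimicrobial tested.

Vancomycin 0.5 μg/mL: ≤ 1 μg/mL ⇒ susceptible
Cefepime 14 mm: ≤ 18 mm → R
Erythromycin: 0.12 μg/mL is ≤ 0.5 μg/mL — Susceptible
Fosfomycin 20 mm: ≤ 20 mm — R
Oxacillin: 0.12 μg/mL is ≤ 0.12 μg/mL ⇒ susceptible
Moxifloxacin (13 mm) ≤ 17 mm → R
Tigecycline 0.25 μg/mL: ≤ 0.25 μg/mL → S
Ceftriaxone: 30 mm is ≥ 30 mm — susceptible

S, R, S, R, S, R, S, S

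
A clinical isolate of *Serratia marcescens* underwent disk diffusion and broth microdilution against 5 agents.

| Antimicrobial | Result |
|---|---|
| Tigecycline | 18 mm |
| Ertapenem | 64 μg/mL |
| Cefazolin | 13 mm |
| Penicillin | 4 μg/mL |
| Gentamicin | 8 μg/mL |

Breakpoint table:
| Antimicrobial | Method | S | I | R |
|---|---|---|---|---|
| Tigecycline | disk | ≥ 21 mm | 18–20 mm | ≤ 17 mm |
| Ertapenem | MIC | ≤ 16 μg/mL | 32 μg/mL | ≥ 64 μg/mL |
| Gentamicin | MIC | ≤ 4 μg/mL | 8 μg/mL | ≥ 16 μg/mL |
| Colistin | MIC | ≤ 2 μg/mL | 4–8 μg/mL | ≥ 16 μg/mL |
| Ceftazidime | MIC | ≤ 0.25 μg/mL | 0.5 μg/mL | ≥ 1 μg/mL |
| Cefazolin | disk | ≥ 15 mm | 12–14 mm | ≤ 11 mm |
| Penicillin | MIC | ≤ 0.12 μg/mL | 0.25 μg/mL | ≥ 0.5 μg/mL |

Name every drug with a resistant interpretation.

Tigecycline 18 mm: in 18–20 mm — I
Ertapenem: 64 μg/mL is ≥ 64 μg/mL → resistant
Cefazolin: 13 mm is in 12–14 mm ⇒ Intermediate
Penicillin (4 μg/mL) ≥ 0.5 μg/mL → resistant
Gentamicin (8 μg/mL) = 8 μg/mL — Intermediate

ertapenem, penicillin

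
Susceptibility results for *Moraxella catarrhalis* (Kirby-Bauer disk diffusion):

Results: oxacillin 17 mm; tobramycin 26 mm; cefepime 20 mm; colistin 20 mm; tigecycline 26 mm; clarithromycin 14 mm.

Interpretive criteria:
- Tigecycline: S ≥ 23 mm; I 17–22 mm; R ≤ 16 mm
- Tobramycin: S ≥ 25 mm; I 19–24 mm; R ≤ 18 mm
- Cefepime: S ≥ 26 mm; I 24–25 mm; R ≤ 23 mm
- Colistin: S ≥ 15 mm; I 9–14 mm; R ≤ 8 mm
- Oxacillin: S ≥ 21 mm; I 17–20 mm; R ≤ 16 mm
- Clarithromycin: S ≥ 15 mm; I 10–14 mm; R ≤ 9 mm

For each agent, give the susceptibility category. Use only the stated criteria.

I, S, R, S, S, I

Oxacillin: 17 mm is in 17–20 mm ⇒ I
Tobramycin: 26 mm is ≥ 25 mm — Susceptible
Cefepime (20 mm) ≤ 23 mm → R
Colistin: 20 mm is ≥ 15 mm → S
Tigecycline: 26 mm is ≥ 23 mm — susceptible
Clarithromycin (14 mm) in 10–14 mm → I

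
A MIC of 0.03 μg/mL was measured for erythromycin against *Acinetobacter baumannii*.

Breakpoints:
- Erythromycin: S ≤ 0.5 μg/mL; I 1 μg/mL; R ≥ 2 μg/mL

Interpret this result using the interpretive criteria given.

S

Erythromycin 0.03 μg/mL: ≤ 0.5 μg/mL → susceptible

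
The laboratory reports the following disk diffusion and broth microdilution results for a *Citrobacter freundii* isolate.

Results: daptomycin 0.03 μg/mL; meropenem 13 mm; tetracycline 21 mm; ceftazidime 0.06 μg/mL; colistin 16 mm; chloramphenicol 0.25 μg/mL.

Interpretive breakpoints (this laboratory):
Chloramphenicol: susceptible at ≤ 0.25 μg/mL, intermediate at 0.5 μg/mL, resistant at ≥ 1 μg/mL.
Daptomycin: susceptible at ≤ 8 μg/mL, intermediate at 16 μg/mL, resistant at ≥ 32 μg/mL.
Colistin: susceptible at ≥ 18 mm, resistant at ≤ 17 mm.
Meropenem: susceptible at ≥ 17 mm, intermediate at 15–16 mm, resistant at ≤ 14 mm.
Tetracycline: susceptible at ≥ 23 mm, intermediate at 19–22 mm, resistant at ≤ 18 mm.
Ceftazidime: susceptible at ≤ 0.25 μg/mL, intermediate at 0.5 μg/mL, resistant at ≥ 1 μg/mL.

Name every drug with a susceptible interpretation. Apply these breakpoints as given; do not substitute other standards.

daptomycin, ceftazidime, chloramphenicol

Daptomycin (0.03 μg/mL) ≤ 8 μg/mL → Susceptible
Meropenem (13 mm) ≤ 14 mm — R
Tetracycline 21 mm: in 19–22 mm ⇒ I
Ceftazidime: 0.06 μg/mL is ≤ 0.25 μg/mL → S
Colistin: 16 mm is ≤ 17 mm ⇒ resistant
Chloramphenicol (0.25 μg/mL) ≤ 0.25 μg/mL → Susceptible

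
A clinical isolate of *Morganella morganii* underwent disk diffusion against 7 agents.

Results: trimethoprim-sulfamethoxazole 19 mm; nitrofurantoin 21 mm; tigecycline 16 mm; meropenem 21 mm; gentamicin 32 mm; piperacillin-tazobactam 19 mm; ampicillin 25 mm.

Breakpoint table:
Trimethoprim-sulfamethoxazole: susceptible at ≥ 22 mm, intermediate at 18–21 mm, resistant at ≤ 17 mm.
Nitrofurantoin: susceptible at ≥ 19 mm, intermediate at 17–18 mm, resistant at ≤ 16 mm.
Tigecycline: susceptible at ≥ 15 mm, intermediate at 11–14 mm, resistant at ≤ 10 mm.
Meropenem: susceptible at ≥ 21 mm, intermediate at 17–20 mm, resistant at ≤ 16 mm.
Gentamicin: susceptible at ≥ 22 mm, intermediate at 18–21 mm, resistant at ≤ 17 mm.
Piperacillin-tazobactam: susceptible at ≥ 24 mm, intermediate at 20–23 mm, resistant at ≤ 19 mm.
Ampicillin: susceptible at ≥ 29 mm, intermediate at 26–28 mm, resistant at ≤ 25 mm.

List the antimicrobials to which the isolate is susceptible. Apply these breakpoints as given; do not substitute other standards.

Trimethoprim-sulfamethoxazole 19 mm: in 18–21 mm — I
Nitrofurantoin (21 mm) ≥ 19 mm — S
Tigecycline 16 mm: ≥ 15 mm ⇒ S
Meropenem (21 mm) ≥ 21 mm → susceptible
Gentamicin (32 mm) ≥ 22 mm ⇒ Susceptible
Piperacillin-tazobactam: 19 mm is ≤ 19 mm → resistant
Ampicillin 25 mm: ≤ 25 mm — Resistant

nitrofurantoin, tigecycline, meropenem, gentamicin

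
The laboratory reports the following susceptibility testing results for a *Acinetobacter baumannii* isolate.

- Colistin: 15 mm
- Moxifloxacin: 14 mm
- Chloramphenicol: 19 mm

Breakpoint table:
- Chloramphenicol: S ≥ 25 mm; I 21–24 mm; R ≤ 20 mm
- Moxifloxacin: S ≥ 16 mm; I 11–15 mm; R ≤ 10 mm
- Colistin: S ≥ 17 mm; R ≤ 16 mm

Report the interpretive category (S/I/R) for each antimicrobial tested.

R, I, R

Colistin (15 mm) ≤ 16 mm — R
Moxifloxacin 14 mm: in 11–15 mm ⇒ I
Chloramphenicol: 19 mm is ≤ 20 mm → resistant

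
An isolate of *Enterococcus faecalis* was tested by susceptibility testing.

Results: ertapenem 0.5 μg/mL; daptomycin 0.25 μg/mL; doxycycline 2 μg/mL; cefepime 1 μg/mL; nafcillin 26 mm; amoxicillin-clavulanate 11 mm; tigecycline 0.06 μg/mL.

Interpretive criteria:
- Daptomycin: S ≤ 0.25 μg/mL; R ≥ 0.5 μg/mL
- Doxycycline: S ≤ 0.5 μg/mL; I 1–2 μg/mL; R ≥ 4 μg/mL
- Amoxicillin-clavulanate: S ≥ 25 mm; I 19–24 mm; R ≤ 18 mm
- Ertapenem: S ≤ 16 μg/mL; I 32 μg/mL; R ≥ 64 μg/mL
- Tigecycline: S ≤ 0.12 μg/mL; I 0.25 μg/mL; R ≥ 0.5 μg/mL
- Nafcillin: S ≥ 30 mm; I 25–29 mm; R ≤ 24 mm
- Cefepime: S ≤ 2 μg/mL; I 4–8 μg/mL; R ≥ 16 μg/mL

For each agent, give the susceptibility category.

S, S, I, S, I, R, S

Ertapenem: 0.5 μg/mL is ≤ 16 μg/mL ⇒ Susceptible
Daptomycin 0.25 μg/mL: ≤ 0.25 μg/mL ⇒ S
Doxycycline: 2 μg/mL is in 1–2 μg/mL ⇒ intermediate
Cefepime: 1 μg/mL is ≤ 2 μg/mL — S
Nafcillin (26 mm) in 25–29 mm → Intermediate
Amoxicillin-clavulanate 11 mm: ≤ 18 mm — resistant
Tigecycline 0.06 μg/mL: ≤ 0.12 μg/mL → susceptible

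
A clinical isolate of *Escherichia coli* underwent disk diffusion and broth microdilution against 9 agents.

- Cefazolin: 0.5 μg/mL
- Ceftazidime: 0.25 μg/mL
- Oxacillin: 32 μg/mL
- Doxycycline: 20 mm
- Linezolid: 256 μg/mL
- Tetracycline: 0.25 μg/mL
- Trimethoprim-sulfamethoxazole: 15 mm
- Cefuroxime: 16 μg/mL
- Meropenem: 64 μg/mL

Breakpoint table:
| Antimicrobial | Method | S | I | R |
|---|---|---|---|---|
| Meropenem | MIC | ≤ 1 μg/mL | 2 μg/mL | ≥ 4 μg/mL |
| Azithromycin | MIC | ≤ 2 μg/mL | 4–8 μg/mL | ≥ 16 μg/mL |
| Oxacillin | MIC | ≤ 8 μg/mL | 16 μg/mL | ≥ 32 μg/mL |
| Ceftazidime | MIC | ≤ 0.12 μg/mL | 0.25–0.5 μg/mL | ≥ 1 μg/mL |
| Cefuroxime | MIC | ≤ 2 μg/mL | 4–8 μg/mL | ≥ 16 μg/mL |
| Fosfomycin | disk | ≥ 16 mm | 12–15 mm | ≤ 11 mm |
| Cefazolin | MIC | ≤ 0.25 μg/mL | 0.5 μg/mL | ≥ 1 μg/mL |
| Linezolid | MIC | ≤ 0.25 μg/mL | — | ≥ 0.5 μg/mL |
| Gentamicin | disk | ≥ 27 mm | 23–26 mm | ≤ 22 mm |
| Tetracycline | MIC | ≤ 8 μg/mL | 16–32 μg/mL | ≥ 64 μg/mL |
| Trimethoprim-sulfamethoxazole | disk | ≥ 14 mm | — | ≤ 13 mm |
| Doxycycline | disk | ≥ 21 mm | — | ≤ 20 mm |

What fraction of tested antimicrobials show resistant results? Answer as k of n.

5 of 9

Cefazolin (0.5 μg/mL) = 0.5 μg/mL → intermediate
Ceftazidime 0.25 μg/mL: in 0.25–0.5 μg/mL ⇒ intermediate
Oxacillin: 32 μg/mL is ≥ 32 μg/mL — R
Doxycycline 20 mm: ≤ 20 mm — R
Linezolid (256 μg/mL) ≥ 0.5 μg/mL → R
Tetracycline: 0.25 μg/mL is ≤ 8 μg/mL ⇒ Susceptible
Trimethoprim-sulfamethoxazole 15 mm: ≥ 14 mm — S
Cefuroxime 16 μg/mL: ≥ 16 μg/mL → Resistant
Meropenem (64 μg/mL) ≥ 4 μg/mL → resistant
Resistant: 5/9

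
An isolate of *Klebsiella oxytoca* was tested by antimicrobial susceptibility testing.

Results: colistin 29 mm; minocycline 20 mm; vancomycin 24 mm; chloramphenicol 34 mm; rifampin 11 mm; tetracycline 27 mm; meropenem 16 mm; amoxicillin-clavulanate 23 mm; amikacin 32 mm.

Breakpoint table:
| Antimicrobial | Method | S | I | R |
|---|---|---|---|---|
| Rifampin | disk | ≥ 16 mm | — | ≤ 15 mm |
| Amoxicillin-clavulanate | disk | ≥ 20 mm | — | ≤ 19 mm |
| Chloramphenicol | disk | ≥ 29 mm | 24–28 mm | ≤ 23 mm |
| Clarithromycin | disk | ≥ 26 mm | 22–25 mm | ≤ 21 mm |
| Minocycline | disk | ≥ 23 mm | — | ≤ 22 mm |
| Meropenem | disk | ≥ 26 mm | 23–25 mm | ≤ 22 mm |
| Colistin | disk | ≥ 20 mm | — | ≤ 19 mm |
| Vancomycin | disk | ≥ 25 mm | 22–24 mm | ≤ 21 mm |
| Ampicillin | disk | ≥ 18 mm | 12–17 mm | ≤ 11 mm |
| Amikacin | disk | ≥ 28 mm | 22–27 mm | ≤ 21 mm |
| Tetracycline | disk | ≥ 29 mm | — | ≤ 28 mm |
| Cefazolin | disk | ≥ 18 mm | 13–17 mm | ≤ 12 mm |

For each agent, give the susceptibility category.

S, R, I, S, R, R, R, S, S

Colistin: 29 mm is ≥ 20 mm — S
Minocycline: 20 mm is ≤ 22 mm ⇒ Resistant
Vancomycin: 24 mm is in 22–24 mm — Intermediate
Chloramphenicol (34 mm) ≥ 29 mm → Susceptible
Rifampin: 11 mm is ≤ 15 mm — R
Tetracycline 27 mm: ≤ 28 mm → Resistant
Meropenem (16 mm) ≤ 22 mm — R
Amoxicillin-clavulanate: 23 mm is ≥ 20 mm ⇒ Susceptible
Amikacin: 32 mm is ≥ 28 mm → Susceptible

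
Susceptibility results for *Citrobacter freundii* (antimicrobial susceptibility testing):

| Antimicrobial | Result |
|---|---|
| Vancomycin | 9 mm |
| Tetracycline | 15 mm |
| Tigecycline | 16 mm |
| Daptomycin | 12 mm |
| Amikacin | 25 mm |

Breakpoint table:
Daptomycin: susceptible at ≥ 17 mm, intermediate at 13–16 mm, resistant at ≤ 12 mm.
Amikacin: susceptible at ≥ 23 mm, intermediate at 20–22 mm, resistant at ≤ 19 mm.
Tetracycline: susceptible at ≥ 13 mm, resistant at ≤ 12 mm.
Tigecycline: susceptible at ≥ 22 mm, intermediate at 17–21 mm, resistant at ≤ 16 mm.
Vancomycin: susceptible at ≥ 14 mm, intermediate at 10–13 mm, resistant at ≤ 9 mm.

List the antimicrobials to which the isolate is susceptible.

Vancomycin: 9 mm is ≤ 9 mm → R
Tetracycline: 15 mm is ≥ 13 mm — Susceptible
Tigecycline: 16 mm is ≤ 16 mm — R
Daptomycin: 12 mm is ≤ 12 mm ⇒ R
Amikacin 25 mm: ≥ 23 mm ⇒ S

tetracycline, amikacin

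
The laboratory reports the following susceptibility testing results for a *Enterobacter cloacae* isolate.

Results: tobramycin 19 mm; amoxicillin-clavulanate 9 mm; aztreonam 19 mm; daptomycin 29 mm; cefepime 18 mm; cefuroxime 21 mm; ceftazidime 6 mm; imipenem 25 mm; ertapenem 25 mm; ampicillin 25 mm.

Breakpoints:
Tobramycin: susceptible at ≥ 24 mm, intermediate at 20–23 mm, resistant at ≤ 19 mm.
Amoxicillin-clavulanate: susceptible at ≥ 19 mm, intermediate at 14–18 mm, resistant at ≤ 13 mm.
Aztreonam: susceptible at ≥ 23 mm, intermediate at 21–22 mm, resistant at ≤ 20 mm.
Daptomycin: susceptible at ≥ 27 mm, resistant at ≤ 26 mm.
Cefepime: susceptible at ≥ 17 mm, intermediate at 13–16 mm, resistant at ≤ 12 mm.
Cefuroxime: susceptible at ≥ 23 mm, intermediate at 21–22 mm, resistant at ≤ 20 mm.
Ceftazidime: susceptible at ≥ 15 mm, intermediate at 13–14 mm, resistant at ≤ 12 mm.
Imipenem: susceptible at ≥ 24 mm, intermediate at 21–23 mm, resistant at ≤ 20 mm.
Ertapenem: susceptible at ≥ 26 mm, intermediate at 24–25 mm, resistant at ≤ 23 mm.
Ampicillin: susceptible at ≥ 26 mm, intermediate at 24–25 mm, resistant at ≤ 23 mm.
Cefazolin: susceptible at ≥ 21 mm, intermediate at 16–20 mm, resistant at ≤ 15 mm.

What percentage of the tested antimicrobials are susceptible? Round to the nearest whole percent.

30%

Tobramycin 19 mm: ≤ 19 mm ⇒ resistant
Amoxicillin-clavulanate: 9 mm is ≤ 13 mm ⇒ Resistant
Aztreonam 19 mm: ≤ 20 mm → Resistant
Daptomycin: 29 mm is ≥ 27 mm ⇒ Susceptible
Cefepime: 18 mm is ≥ 17 mm → Susceptible
Cefuroxime (21 mm) in 21–22 mm → intermediate
Ceftazidime: 6 mm is ≤ 12 mm → resistant
Imipenem (25 mm) ≥ 24 mm ⇒ Susceptible
Ertapenem 25 mm: in 24–25 mm → intermediate
Ampicillin: 25 mm is in 24–25 mm — Intermediate
Susceptible: 3/10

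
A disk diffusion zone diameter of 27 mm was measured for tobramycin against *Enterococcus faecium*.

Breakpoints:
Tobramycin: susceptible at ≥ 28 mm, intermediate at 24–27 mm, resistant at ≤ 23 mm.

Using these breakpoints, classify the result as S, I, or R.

I

Tobramycin 27 mm: in 24–27 mm — Intermediate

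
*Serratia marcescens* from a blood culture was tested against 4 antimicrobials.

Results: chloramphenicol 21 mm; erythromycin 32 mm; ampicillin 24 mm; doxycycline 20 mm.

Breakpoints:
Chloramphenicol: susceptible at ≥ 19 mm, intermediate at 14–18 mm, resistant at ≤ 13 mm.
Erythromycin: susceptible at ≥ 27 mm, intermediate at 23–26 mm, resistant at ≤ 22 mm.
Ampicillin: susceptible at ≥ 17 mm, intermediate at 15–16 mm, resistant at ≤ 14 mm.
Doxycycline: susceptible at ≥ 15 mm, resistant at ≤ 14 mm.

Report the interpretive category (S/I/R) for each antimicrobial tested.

Chloramphenicol: 21 mm is ≥ 19 mm — Susceptible
Erythromycin 32 mm: ≥ 27 mm ⇒ susceptible
Ampicillin (24 mm) ≥ 17 mm → S
Doxycycline: 20 mm is ≥ 15 mm → susceptible

S, S, S, S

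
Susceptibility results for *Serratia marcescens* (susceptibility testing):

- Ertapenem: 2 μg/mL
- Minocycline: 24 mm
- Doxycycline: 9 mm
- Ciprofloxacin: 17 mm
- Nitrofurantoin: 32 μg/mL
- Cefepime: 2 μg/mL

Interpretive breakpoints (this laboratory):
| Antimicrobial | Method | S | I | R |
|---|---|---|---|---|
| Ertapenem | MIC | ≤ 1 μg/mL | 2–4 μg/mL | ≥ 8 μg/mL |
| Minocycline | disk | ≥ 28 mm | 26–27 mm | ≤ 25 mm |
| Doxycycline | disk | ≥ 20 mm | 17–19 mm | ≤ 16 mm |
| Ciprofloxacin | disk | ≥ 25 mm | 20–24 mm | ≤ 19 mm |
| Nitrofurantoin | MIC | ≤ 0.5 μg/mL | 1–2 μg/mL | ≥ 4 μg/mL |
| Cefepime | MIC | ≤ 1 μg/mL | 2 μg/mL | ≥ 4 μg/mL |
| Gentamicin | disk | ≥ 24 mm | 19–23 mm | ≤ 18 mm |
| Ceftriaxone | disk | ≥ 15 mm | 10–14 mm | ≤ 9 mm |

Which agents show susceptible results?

none

Ertapenem 2 μg/mL: in 2–4 μg/mL ⇒ intermediate
Minocycline 24 mm: ≤ 25 mm — R
Doxycycline (9 mm) ≤ 16 mm ⇒ resistant
Ciprofloxacin: 17 mm is ≤ 19 mm — Resistant
Nitrofurantoin (32 μg/mL) ≥ 4 μg/mL ⇒ Resistant
Cefepime 2 μg/mL: = 2 μg/mL → intermediate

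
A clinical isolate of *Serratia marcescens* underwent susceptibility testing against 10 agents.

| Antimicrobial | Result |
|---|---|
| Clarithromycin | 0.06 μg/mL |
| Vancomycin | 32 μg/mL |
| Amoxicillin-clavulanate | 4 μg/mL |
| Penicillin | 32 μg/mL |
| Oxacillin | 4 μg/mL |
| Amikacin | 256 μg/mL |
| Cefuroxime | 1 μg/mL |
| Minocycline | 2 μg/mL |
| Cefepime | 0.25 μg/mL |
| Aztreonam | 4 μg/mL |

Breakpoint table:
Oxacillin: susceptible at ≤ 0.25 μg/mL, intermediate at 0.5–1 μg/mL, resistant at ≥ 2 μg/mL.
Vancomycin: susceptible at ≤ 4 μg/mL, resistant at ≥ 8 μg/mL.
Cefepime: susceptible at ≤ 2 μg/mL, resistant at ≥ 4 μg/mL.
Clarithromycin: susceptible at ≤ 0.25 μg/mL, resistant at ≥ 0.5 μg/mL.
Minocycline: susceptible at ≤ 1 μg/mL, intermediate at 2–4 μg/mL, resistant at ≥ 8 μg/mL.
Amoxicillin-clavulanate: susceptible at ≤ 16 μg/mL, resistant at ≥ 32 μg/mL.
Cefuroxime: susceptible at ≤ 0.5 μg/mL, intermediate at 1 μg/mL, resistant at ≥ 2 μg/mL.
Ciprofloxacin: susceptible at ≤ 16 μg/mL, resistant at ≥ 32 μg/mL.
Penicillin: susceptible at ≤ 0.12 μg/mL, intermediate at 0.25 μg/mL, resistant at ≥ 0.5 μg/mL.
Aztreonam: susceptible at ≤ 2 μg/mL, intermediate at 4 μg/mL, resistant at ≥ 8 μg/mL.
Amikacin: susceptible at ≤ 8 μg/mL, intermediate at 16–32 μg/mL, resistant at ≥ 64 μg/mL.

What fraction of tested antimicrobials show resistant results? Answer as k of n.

4 of 10

Clarithromycin 0.06 μg/mL: ≤ 0.25 μg/mL ⇒ S
Vancomycin (32 μg/mL) ≥ 8 μg/mL ⇒ resistant
Amoxicillin-clavulanate (4 μg/mL) ≤ 16 μg/mL ⇒ Susceptible
Penicillin: 32 μg/mL is ≥ 0.5 μg/mL → resistant
Oxacillin 4 μg/mL: ≥ 2 μg/mL — resistant
Amikacin (256 μg/mL) ≥ 64 μg/mL — R
Cefuroxime (1 μg/mL) = 1 μg/mL — I
Minocycline 2 μg/mL: in 2–4 μg/mL — I
Cefepime (0.25 μg/mL) ≤ 2 μg/mL — susceptible
Aztreonam 4 μg/mL: = 4 μg/mL → intermediate
Resistant: 4/10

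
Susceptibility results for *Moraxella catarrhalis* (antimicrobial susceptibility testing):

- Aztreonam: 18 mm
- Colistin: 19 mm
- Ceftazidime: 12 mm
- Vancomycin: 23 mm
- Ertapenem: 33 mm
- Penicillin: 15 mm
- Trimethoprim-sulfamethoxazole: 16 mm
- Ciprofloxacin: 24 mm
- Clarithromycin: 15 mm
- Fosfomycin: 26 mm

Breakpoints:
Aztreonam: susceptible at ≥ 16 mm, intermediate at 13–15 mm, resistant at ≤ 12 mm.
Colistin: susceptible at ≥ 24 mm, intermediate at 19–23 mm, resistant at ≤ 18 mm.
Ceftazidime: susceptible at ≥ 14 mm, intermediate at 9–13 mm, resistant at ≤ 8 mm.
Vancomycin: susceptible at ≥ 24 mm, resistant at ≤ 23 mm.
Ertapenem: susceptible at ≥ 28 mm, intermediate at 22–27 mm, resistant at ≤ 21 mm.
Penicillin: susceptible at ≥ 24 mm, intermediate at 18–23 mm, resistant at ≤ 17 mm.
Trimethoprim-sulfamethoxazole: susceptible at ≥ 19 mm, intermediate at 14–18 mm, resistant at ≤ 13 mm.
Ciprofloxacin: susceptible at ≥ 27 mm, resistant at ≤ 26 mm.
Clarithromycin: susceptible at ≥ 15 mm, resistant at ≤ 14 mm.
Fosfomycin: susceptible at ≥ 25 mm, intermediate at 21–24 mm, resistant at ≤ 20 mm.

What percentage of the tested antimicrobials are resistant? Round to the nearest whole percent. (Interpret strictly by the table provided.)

30%

Aztreonam (18 mm) ≥ 16 mm ⇒ susceptible
Colistin (19 mm) in 19–23 mm → intermediate
Ceftazidime 12 mm: in 9–13 mm → I
Vancomycin: 23 mm is ≤ 23 mm → Resistant
Ertapenem (33 mm) ≥ 28 mm ⇒ Susceptible
Penicillin: 15 mm is ≤ 17 mm — Resistant
Trimethoprim-sulfamethoxazole 16 mm: in 14–18 mm → Intermediate
Ciprofloxacin: 24 mm is ≤ 26 mm ⇒ resistant
Clarithromycin (15 mm) ≥ 15 mm ⇒ S
Fosfomycin: 26 mm is ≥ 25 mm → susceptible
Resistant: 3/10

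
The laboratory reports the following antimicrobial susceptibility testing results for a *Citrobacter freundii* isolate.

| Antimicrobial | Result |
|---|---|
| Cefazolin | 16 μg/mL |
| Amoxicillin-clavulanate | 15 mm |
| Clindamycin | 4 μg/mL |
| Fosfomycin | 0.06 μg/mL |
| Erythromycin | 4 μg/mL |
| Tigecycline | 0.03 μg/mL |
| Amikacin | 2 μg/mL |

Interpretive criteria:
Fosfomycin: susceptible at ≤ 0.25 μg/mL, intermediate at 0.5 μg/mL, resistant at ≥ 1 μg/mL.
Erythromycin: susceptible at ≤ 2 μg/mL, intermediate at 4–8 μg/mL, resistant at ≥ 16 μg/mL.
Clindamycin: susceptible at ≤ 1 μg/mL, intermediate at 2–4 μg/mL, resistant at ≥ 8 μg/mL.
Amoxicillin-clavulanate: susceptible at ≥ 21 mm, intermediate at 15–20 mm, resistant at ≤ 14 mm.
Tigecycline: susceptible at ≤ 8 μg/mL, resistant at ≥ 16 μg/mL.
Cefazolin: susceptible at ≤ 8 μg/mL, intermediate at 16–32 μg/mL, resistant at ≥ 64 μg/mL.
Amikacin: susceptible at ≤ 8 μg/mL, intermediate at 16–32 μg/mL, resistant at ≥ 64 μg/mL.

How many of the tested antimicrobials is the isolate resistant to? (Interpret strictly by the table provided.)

Cefazolin 16 μg/mL: in 16–32 μg/mL — Intermediate
Amoxicillin-clavulanate (15 mm) in 15–20 mm → Intermediate
Clindamycin (4 μg/mL) in 2–4 μg/mL — intermediate
Fosfomycin 0.06 μg/mL: ≤ 0.25 μg/mL → susceptible
Erythromycin (4 μg/mL) in 4–8 μg/mL — Intermediate
Tigecycline 0.03 μg/mL: ≤ 8 μg/mL ⇒ Susceptible
Amikacin 2 μg/mL: ≤ 8 μg/mL — susceptible
Resistant: 0

0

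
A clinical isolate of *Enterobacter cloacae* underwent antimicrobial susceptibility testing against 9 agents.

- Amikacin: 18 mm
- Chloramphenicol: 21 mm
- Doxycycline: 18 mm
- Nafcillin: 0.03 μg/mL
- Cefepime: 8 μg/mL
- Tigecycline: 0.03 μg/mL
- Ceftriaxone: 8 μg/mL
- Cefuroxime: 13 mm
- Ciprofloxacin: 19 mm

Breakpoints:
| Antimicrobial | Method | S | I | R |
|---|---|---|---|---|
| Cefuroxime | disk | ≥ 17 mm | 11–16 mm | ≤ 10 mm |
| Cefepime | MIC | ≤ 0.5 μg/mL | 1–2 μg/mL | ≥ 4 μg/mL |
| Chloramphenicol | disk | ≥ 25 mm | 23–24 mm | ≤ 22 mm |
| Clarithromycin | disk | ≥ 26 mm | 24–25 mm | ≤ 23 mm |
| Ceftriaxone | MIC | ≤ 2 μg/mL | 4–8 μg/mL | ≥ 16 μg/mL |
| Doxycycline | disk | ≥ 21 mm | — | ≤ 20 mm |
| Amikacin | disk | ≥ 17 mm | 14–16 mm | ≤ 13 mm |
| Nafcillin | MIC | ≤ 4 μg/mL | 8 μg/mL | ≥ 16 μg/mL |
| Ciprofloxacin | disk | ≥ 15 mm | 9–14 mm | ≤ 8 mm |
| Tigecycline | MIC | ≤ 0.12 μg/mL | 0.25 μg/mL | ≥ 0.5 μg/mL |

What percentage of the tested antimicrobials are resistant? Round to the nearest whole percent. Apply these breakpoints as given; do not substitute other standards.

33%

Amikacin 18 mm: ≥ 17 mm — susceptible
Chloramphenicol (21 mm) ≤ 22 mm → Resistant
Doxycycline: 18 mm is ≤ 20 mm → resistant
Nafcillin: 0.03 μg/mL is ≤ 4 μg/mL — S
Cefepime: 8 μg/mL is ≥ 4 μg/mL ⇒ R
Tigecycline (0.03 μg/mL) ≤ 0.12 μg/mL ⇒ susceptible
Ceftriaxone (8 μg/mL) in 4–8 μg/mL ⇒ Intermediate
Cefuroxime (13 mm) in 11–16 mm ⇒ I
Ciprofloxacin: 19 mm is ≥ 15 mm → Susceptible
Resistant: 3/9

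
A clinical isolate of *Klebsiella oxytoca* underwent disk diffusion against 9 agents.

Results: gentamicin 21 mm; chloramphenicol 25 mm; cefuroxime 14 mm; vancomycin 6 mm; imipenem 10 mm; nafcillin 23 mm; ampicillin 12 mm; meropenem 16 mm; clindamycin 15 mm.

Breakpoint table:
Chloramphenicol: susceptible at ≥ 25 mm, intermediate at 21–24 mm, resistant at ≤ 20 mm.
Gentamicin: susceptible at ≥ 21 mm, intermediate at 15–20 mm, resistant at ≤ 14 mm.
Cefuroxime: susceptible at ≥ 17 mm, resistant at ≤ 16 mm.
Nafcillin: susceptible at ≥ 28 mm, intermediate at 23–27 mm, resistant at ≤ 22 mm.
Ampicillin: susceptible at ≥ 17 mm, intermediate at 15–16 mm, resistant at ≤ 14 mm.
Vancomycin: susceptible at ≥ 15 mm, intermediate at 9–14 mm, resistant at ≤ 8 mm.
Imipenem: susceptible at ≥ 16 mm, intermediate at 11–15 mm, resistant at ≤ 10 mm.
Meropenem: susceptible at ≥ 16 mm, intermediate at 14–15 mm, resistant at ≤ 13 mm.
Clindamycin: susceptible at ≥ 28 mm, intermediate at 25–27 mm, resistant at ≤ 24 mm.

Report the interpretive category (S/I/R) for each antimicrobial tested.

S, S, R, R, R, I, R, S, R

Gentamicin (21 mm) ≥ 21 mm → Susceptible
Chloramphenicol 25 mm: ≥ 25 mm ⇒ susceptible
Cefuroxime (14 mm) ≤ 16 mm ⇒ resistant
Vancomycin: 6 mm is ≤ 8 mm → R
Imipenem: 10 mm is ≤ 10 mm — Resistant
Nafcillin (23 mm) in 23–27 mm → Intermediate
Ampicillin (12 mm) ≤ 14 mm → resistant
Meropenem: 16 mm is ≥ 16 mm → Susceptible
Clindamycin (15 mm) ≤ 24 mm → R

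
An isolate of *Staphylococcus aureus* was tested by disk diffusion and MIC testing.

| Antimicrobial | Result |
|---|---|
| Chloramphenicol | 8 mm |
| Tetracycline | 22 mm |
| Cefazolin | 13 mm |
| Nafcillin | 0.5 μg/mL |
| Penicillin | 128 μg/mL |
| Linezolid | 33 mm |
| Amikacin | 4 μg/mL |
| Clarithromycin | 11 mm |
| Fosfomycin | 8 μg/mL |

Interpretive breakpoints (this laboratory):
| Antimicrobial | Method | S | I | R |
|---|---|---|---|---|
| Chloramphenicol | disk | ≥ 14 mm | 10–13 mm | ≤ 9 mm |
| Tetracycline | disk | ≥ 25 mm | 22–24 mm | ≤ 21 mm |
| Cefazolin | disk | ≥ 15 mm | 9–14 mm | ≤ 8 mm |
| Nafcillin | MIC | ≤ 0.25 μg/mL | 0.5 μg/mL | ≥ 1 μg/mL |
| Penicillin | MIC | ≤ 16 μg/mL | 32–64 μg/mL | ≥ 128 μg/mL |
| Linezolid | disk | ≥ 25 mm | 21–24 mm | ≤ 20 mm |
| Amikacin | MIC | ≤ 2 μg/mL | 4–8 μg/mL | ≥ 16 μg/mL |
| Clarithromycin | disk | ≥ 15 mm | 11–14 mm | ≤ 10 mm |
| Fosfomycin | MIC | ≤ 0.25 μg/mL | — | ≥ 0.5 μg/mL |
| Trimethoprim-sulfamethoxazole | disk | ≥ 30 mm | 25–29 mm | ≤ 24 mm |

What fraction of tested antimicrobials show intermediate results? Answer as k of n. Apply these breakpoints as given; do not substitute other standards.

5 of 9

Chloramphenicol 8 mm: ≤ 9 mm → resistant
Tetracycline: 22 mm is in 22–24 mm ⇒ Intermediate
Cefazolin (13 mm) in 9–14 mm ⇒ Intermediate
Nafcillin: 0.5 μg/mL is = 0.5 μg/mL — intermediate
Penicillin (128 μg/mL) ≥ 128 μg/mL — resistant
Linezolid: 33 mm is ≥ 25 mm — Susceptible
Amikacin (4 μg/mL) in 4–8 μg/mL — Intermediate
Clarithromycin: 11 mm is in 11–14 mm ⇒ I
Fosfomycin (8 μg/mL) ≥ 0.5 μg/mL → R
Intermediate: 5/9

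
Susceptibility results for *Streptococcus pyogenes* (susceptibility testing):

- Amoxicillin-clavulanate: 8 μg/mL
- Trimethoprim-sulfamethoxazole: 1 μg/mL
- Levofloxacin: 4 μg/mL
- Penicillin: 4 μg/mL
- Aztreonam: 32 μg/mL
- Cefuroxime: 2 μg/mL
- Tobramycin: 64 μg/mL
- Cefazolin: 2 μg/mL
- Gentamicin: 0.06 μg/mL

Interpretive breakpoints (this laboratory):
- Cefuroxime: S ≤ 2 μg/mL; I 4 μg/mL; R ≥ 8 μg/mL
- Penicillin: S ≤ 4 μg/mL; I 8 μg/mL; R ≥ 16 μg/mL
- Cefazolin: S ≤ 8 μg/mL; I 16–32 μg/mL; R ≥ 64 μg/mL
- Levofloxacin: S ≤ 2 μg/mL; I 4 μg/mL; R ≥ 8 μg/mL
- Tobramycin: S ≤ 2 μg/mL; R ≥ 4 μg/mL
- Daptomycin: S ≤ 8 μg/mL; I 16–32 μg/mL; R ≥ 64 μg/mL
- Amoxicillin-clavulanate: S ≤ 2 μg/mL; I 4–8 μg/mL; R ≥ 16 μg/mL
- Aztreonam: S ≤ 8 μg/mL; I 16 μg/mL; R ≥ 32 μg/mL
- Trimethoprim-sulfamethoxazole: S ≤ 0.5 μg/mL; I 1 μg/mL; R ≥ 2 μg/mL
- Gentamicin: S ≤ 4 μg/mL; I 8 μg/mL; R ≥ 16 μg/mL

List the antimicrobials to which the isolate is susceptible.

penicillin, cefuroxime, cefazolin, gentamicin

Amoxicillin-clavulanate: 8 μg/mL is in 4–8 μg/mL — Intermediate
Trimethoprim-sulfamethoxazole 1 μg/mL: = 1 μg/mL — I
Levofloxacin 4 μg/mL: = 4 μg/mL ⇒ Intermediate
Penicillin: 4 μg/mL is ≤ 4 μg/mL → S
Aztreonam (32 μg/mL) ≥ 32 μg/mL ⇒ resistant
Cefuroxime 2 μg/mL: ≤ 2 μg/mL → S
Tobramycin (64 μg/mL) ≥ 4 μg/mL — Resistant
Cefazolin 2 μg/mL: ≤ 8 μg/mL ⇒ S
Gentamicin 0.06 μg/mL: ≤ 4 μg/mL ⇒ susceptible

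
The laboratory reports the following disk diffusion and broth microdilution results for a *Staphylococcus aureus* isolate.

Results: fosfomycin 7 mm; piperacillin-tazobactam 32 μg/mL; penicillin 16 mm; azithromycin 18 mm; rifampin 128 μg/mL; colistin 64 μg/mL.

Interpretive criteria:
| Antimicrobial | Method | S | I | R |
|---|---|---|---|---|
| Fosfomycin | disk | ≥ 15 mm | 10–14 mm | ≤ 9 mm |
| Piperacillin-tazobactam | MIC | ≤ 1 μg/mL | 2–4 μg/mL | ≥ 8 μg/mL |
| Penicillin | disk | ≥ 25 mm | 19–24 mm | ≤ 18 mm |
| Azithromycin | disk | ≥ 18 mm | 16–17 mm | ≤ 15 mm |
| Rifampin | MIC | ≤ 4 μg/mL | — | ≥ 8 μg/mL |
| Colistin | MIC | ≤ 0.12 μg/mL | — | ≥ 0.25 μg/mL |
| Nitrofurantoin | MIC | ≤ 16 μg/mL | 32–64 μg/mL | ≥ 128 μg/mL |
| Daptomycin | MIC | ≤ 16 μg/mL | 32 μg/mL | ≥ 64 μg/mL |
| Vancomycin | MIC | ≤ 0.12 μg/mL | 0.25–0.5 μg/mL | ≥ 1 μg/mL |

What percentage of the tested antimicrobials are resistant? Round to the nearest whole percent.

Fosfomycin 7 mm: ≤ 9 mm ⇒ R
Piperacillin-tazobactam (32 μg/mL) ≥ 8 μg/mL ⇒ resistant
Penicillin 16 mm: ≤ 18 mm — R
Azithromycin 18 mm: ≥ 18 mm ⇒ Susceptible
Rifampin (128 μg/mL) ≥ 8 μg/mL — resistant
Colistin (64 μg/mL) ≥ 0.25 μg/mL ⇒ resistant
Resistant: 5/6

83%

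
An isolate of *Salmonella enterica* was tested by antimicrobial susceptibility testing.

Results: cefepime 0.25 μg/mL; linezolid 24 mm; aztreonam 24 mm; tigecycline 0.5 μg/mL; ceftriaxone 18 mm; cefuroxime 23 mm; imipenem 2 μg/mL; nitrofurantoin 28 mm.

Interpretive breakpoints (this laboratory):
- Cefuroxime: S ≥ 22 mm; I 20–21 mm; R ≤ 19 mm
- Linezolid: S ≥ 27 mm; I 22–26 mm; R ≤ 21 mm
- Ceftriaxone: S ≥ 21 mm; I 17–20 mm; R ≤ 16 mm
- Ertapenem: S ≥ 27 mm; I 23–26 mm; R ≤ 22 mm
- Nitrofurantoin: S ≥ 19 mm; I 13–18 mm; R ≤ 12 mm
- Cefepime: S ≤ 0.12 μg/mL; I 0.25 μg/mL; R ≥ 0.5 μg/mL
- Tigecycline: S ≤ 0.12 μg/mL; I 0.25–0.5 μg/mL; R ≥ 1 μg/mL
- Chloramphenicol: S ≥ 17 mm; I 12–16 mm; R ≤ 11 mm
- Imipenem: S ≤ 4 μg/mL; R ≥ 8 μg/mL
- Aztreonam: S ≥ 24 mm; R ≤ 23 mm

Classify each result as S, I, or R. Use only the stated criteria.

Cefepime 0.25 μg/mL: = 0.25 μg/mL → Intermediate
Linezolid: 24 mm is in 22–26 mm — intermediate
Aztreonam (24 mm) ≥ 24 mm ⇒ Susceptible
Tigecycline: 0.5 μg/mL is in 0.25–0.5 μg/mL — Intermediate
Ceftriaxone: 18 mm is in 17–20 mm ⇒ I
Cefuroxime 23 mm: ≥ 22 mm ⇒ S
Imipenem: 2 μg/mL is ≤ 4 μg/mL → S
Nitrofurantoin (28 mm) ≥ 19 mm ⇒ S

I, I, S, I, I, S, S, S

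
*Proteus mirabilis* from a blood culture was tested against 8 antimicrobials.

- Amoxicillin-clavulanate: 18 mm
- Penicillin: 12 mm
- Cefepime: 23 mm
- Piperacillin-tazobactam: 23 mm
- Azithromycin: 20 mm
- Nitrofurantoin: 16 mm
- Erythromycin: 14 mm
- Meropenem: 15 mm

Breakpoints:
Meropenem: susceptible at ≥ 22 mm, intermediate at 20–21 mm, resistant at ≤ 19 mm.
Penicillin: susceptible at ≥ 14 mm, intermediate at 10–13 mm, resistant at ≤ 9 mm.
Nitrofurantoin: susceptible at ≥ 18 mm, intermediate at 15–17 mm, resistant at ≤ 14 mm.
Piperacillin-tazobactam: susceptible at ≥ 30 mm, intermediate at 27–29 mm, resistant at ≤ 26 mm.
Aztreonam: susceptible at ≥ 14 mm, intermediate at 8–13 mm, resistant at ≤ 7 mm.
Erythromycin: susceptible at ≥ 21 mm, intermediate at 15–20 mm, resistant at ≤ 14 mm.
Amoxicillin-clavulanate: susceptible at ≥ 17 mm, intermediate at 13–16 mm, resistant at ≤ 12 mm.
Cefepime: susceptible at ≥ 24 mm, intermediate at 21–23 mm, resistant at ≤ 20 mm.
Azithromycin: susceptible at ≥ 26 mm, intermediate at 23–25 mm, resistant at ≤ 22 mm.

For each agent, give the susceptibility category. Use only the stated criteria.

Amoxicillin-clavulanate 18 mm: ≥ 17 mm → susceptible
Penicillin: 12 mm is in 10–13 mm → Intermediate
Cefepime (23 mm) in 21–23 mm → intermediate
Piperacillin-tazobactam (23 mm) ≤ 26 mm — Resistant
Azithromycin (20 mm) ≤ 22 mm ⇒ Resistant
Nitrofurantoin 16 mm: in 15–17 mm → Intermediate
Erythromycin 14 mm: ≤ 14 mm ⇒ Resistant
Meropenem 15 mm: ≤ 19 mm → R

S, I, I, R, R, I, R, R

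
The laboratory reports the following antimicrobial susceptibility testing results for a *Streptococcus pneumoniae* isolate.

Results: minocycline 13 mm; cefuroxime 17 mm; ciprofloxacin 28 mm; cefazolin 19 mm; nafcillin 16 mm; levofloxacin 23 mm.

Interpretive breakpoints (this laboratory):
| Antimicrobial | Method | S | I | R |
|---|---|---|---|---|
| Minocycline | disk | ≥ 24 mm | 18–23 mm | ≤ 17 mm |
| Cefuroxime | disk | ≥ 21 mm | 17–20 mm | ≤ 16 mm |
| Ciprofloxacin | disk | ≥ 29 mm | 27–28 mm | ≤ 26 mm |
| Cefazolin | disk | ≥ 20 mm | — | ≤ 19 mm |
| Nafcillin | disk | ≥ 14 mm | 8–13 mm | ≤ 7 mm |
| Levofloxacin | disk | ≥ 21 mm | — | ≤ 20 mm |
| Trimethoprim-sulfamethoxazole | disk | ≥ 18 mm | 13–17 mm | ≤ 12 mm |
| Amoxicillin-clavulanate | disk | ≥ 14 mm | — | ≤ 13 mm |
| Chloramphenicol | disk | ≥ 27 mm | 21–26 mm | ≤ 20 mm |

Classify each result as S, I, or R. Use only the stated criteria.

Minocycline: 13 mm is ≤ 17 mm ⇒ Resistant
Cefuroxime (17 mm) in 17–20 mm → intermediate
Ciprofloxacin: 28 mm is in 27–28 mm → I
Cefazolin: 19 mm is ≤ 19 mm ⇒ resistant
Nafcillin: 16 mm is ≥ 14 mm — S
Levofloxacin: 23 mm is ≥ 21 mm — S

R, I, I, R, S, S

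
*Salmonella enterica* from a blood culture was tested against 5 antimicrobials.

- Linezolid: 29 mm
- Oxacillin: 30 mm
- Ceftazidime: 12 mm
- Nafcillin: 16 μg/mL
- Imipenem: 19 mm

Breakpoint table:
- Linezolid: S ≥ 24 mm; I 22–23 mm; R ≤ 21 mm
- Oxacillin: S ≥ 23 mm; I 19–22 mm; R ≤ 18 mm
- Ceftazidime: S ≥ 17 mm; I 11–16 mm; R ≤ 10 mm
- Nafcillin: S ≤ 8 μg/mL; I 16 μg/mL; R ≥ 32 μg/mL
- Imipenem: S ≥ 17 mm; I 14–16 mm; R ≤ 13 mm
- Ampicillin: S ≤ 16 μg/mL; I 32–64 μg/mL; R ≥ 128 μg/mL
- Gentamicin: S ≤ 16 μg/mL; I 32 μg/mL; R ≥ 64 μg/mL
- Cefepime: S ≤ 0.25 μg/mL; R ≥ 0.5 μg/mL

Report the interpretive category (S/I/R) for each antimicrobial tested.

S, S, I, I, S

Linezolid 29 mm: ≥ 24 mm → Susceptible
Oxacillin: 30 mm is ≥ 23 mm — susceptible
Ceftazidime (12 mm) in 11–16 mm → I
Nafcillin 16 μg/mL: = 16 μg/mL ⇒ intermediate
Imipenem: 19 mm is ≥ 17 mm — susceptible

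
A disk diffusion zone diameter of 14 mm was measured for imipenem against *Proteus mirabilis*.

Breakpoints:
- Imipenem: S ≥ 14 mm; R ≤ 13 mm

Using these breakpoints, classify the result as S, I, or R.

Susceptible

Imipenem (14 mm) ≥ 14 mm — susceptible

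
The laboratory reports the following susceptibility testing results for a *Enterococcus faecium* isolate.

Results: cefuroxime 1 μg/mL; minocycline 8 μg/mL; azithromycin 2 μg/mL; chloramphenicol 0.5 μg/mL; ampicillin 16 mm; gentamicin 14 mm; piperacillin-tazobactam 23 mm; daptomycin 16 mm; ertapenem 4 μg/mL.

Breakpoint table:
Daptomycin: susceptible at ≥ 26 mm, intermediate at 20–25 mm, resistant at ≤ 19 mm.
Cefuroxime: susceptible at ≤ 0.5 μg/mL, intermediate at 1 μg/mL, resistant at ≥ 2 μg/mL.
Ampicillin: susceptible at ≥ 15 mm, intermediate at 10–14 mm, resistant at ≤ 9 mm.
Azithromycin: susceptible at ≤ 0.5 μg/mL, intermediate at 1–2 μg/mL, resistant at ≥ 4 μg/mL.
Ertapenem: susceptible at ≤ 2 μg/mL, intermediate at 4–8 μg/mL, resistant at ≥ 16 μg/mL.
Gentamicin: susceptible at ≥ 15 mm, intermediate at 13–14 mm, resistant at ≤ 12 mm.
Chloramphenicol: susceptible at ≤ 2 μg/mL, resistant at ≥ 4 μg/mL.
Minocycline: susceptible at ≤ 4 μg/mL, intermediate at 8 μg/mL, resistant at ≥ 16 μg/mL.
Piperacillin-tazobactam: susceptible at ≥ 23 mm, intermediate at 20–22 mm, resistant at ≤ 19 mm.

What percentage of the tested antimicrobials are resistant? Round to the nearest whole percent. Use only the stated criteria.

11%

Cefuroxime: 1 μg/mL is = 1 μg/mL → intermediate
Minocycline: 8 μg/mL is = 8 μg/mL — I
Azithromycin (2 μg/mL) in 1–2 μg/mL — I
Chloramphenicol 0.5 μg/mL: ≤ 2 μg/mL → Susceptible
Ampicillin 16 mm: ≥ 15 mm → susceptible
Gentamicin: 14 mm is in 13–14 mm → Intermediate
Piperacillin-tazobactam: 23 mm is ≥ 23 mm — S
Daptomycin 16 mm: ≤ 19 mm — Resistant
Ertapenem (4 μg/mL) in 4–8 μg/mL — I
Resistant: 1/9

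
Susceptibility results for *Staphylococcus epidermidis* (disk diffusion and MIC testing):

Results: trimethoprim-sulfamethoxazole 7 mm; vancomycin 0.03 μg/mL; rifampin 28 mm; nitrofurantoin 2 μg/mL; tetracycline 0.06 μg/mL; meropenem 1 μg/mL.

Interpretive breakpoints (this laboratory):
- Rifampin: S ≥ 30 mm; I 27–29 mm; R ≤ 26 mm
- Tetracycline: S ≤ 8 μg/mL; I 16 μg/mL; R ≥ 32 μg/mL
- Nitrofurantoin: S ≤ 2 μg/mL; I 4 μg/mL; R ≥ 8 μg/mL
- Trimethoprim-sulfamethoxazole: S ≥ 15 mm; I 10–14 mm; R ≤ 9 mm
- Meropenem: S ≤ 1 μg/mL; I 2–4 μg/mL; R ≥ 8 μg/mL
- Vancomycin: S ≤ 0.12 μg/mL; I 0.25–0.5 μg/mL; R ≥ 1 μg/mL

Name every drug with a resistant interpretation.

trimethoprim-sulfamethoxazole

Trimethoprim-sulfamethoxazole 7 mm: ≤ 9 mm ⇒ Resistant
Vancomycin 0.03 μg/mL: ≤ 0.12 μg/mL ⇒ Susceptible
Rifampin: 28 mm is in 27–29 mm — Intermediate
Nitrofurantoin 2 μg/mL: ≤ 2 μg/mL ⇒ Susceptible
Tetracycline: 0.06 μg/mL is ≤ 8 μg/mL → Susceptible
Meropenem: 1 μg/mL is ≤ 1 μg/mL ⇒ Susceptible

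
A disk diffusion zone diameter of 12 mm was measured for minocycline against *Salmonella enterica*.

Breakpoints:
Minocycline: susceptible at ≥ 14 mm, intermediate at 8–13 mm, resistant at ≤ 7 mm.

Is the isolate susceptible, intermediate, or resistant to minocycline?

Minocycline: 12 mm is in 8–13 mm → intermediate

Intermediate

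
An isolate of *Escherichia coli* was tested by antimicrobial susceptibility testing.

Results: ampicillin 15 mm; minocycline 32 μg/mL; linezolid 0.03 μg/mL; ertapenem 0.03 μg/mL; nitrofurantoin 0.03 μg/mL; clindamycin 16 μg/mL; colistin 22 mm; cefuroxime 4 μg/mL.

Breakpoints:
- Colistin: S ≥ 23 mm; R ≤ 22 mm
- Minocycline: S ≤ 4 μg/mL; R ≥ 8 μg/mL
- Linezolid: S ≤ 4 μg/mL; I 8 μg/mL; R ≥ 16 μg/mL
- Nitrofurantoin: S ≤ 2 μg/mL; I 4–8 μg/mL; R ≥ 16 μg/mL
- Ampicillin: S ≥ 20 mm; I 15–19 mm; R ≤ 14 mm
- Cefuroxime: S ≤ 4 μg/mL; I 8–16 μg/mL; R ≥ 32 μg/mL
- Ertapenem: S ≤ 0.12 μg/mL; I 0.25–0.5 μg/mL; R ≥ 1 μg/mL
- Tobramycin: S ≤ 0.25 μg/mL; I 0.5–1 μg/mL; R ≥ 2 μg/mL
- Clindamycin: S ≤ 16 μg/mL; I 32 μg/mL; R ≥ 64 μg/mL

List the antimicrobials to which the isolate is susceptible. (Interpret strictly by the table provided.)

linezolid, ertapenem, nitrofurantoin, clindamycin, cefuroxime

Ampicillin: 15 mm is in 15–19 mm → I
Minocycline (32 μg/mL) ≥ 8 μg/mL ⇒ resistant
Linezolid (0.03 μg/mL) ≤ 4 μg/mL → susceptible
Ertapenem: 0.03 μg/mL is ≤ 0.12 μg/mL → susceptible
Nitrofurantoin 0.03 μg/mL: ≤ 2 μg/mL — Susceptible
Clindamycin: 16 μg/mL is ≤ 16 μg/mL — S
Colistin (22 mm) ≤ 22 mm → Resistant
Cefuroxime: 4 μg/mL is ≤ 4 μg/mL ⇒ Susceptible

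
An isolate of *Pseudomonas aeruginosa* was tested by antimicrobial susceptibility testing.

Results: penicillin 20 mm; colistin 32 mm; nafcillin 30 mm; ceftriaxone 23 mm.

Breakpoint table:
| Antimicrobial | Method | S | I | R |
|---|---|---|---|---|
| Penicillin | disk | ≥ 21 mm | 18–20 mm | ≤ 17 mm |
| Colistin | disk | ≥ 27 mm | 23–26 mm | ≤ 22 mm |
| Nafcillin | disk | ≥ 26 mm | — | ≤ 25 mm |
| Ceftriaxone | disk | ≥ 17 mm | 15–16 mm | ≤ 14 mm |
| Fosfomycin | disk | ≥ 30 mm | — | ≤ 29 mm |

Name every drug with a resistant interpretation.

Penicillin 20 mm: in 18–20 mm ⇒ I
Colistin (32 mm) ≥ 27 mm — Susceptible
Nafcillin (30 mm) ≥ 26 mm → Susceptible
Ceftriaxone: 23 mm is ≥ 17 mm ⇒ susceptible

none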